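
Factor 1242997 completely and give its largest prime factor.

1242997 = 7 · 177571
177571 = 41 · 4331
4331 = 61 · 71
71 is prime.
So 1242997 = 7 · 41 · 61 · 71; the largest prime factor is 71.

71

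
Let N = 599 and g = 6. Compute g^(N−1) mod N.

1

6^1 ≡ 6 (mod 599)
6^2 ≡ 6^2 = 36 ≡ 36 (mod 599)
6^4 ≡ 36^2 = 1296 ≡ 98 (mod 599)
6^8 ≡ 98^2 = 9604 ≡ 20 (mod 599)
6^16 ≡ 20^2 = 400 ≡ 400 (mod 599)
6^32 ≡ 400^2 = 160000 ≡ 67 (mod 599)
6^64 ≡ 67^2 = 4489 ≡ 296 (mod 599)
6^128 ≡ 296^2 = 87616 ≡ 162 (mod 599)
6^256 ≡ 162^2 = 26244 ≡ 487 (mod 599)
6^512 ≡ 487^2 = 237169 ≡ 564 (mod 599)
598 = 512 + 64 + 16 + 4 + 2 in binary powers of 2.
So 6^598 ≡ 564 · 296 · 400 · 98 · 36 ≡ 1 (mod 599).
Since the result is 1, base 6 gives no evidence that 599 is composite.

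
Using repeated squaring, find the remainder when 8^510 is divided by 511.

8^1 ≡ 8 (mod 511)
8^2 ≡ 8^2 = 64 ≡ 64 (mod 511)
8^4 ≡ 64^2 = 4096 ≡ 8 (mod 511)
8^8 ≡ 8^2 = 64 ≡ 64 (mod 511)
8^16 ≡ 64^2 = 4096 ≡ 8 (mod 511)
8^32 ≡ 8^2 = 64 ≡ 64 (mod 511)
8^64 ≡ 64^2 = 4096 ≡ 8 (mod 511)
8^128 ≡ 8^2 = 64 ≡ 64 (mod 511)
8^256 ≡ 64^2 = 4096 ≡ 8 (mod 511)
510 = 256 + 128 + 64 + 32 + 16 + 8 + 4 + 2 in binary powers of 2.
So 8^510 ≡ 8 · 64 · 8 · 64 · 8 · 64 · 8 · 64 ≡ 1 (mod 511).
Since the result is 1, base 8 gives no evidence that 511 is composite.

1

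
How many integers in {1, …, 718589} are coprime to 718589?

Factor: 718589 = 23 · 157 · 199.
φ(718589) = (23−1) · (157−1) · (199−1) = 22 · 156 · 198 = 679536.

679536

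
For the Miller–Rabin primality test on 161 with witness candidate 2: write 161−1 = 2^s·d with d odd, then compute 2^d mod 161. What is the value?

161 − 1 = 160 = 2^5 · 5, so d = 5.
2^1 ≡ 2 (mod 161)
2^2 ≡ 2^2 = 4 ≡ 4 (mod 161)
2^4 ≡ 4^2 = 16 ≡ 16 (mod 161)
5 = 4 + 1 in binary powers of 2.
So 2^5 ≡ 16 · 2 ≡ 32 (mod 161).
Squaring chain: 32 → 58 → 144 → 128 → 123; never reaches −1, so base 2 is a Miller–Rabin witness that 161 is composite.

32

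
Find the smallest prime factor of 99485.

5

99485 is odd.
Digit sum 35, not divisible by 3.
Ends in 5: divisible by 5.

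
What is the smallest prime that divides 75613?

83

75613 is odd.
Digit sum 22, not divisible by 3.
Ends in 3: not divisible by 5.
7: 75613 = 7·10801 + 6
11: 75613 = 11·6873 + 10
13: 75613 = 13·5816 + 5
17: 75613 = 17·4447 + 14
19: 75613 = 19·3979 + 12
23: 75613 = 23·3287 + 12
29: 75613 = 29·2607 + 10
31: 75613 = 31·2439 + 4
37: 75613 = 37·2043 + 22
41: 75613 = 41·1844 + 9
43: 75613 = 43·1758 + 19
47: 75613 = 47·1608 + 37
53: 75613 = 53·1426 + 35
59: 75613 = 59·1281 + 34
61: 75613 = 61·1239 + 34
67: 75613 = 67·1128 + 37
71: 75613 = 71·1064 + 69
73: 75613 = 73·1035 + 58
79: 75613 = 79·957 + 10
83: 75613 = 83·911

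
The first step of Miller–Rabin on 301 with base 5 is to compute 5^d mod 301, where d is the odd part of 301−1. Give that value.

301 − 1 = 300 = 2^2 · 75, so d = 75.
5^1 ≡ 5 (mod 301)
5^2 ≡ 5^2 = 25 ≡ 25 (mod 301)
5^4 ≡ 25^2 = 625 ≡ 23 (mod 301)
5^8 ≡ 23^2 = 529 ≡ 228 (mod 301)
5^16 ≡ 228^2 = 51984 ≡ 212 (mod 301)
5^32 ≡ 212^2 = 44944 ≡ 95 (mod 301)
5^64 ≡ 95^2 = 9025 ≡ 296 (mod 301)
75 = 64 + 8 + 2 + 1 in binary powers of 2.
So 5^75 ≡ 296 · 228 · 25 · 5 ≡ 174 (mod 301).
Squaring chain: 174 → 176; never reaches −1, so base 5 is a Miller–Rabin witness that 301 is composite.

174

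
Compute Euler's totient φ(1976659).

1926600

Factor: 1976659 = 79 · 131 · 191.
φ(1976659) = (79−1) · (131−1) · (191−1) = 78 · 130 · 190 = 1926600.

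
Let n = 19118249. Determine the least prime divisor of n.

19118249 is odd.
Digit sum 35, not divisible by 3.
Ends in 9: not divisible by 5.
7: 19118249 = 7·2731178 + 3
11: 19118249 = 11·1738022 + 7
13: 19118249 = 13·1470634 + 7
17: 19118249 = 17·1124602 + 15
19: 19118249 = 19·1006223 + 12
23: 19118249 = 23·831228 + 5
29: 19118249 = 29·659249 + 28
31: 19118249 = 31·616717 + 22
37: 19118249 = 37·516709 + 16
41: 19118249 = 41·466298 + 31
43: 19118249 = 43·444610 + 19
47: 19118249 = 47·406771 + 12
53: 19118249 = 53·360721 + 36
59: 19118249 = 59·324038 + 7
61: 19118249 = 61·313413 + 56
67: 19118249 = 67·285347

67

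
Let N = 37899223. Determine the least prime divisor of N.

37899223 is odd.
Digit sum 43, not divisible by 3.
Ends in 3: not divisible by 5.
7: 37899223 = 7·5414174 + 5
11: 37899223 = 11·3445383 + 10
13: 37899223 = 13·2915324 + 11
17: 37899223 = 17·2229366 + 1
19: 37899223 = 19·1994695 + 18
23: 37899223 = 23·1647792 + 7
29: 37899223 = 29·1306869 + 22
31: 37899223 = 31·1222555 + 18
37: 37899223 = 37·1024303 + 12
41: 37899223 = 41·924371 + 12
43: 37899223 = 43·881377 + 12
47: 37899223 = 47·806366 + 21
53: 37899223 = 53·715079 + 36
59: 37899223 = 59·642359 + 42
61: 37899223 = 61·621298 + 45
67: 37899223 = 67·565660 + 3
71: 37899223 = 71·533791 + 62
73: 37899223 = 73·519167 + 32
79: 37899223 = 79·479737

79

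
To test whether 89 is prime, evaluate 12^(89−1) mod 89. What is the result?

1

12^1 ≡ 12 (mod 89)
12^2 ≡ 12^2 = 144 ≡ 55 (mod 89)
12^4 ≡ 55^2 = 3025 ≡ 88 (mod 89)
12^8 ≡ 88^2 = 7744 ≡ 1 (mod 89)
12^16 ≡ 1^2 = 1 ≡ 1 (mod 89)
12^32 ≡ 1^2 = 1 ≡ 1 (mod 89)
12^64 ≡ 1^2 = 1 ≡ 1 (mod 89)
88 = 64 + 16 + 8 in binary powers of 2.
So 12^88 ≡ 1 · 1 · 1 ≡ 1 (mod 89).
Since the result is 1, base 12 gives no evidence that 89 is composite.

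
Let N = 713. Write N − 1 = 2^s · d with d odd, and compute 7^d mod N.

713 − 1 = 712 = 2^3 · 89, so d = 89.
7^1 ≡ 7 (mod 713)
7^2 ≡ 7^2 = 49 ≡ 49 (mod 713)
7^4 ≡ 49^2 = 2401 ≡ 262 (mod 713)
7^8 ≡ 262^2 = 68644 ≡ 196 (mod 713)
7^16 ≡ 196^2 = 38416 ≡ 627 (mod 713)
7^32 ≡ 627^2 = 393129 ≡ 266 (mod 713)
7^64 ≡ 266^2 = 70756 ≡ 169 (mod 713)
89 = 64 + 16 + 8 + 1 in binary powers of 2.
So 7^89 ≡ 169 · 627 · 196 · 7 ≡ 536 (mod 713).
Squaring chain: 536 → 670 → 423; never reaches −1, so base 7 is a Miller–Rabin witness that 713 is composite.

536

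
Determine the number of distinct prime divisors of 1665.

3

1665 = 3^2 · 185
185 = 5 · 37
1665 = 3^2 · 5 · 37, which has 3 distinct prime factors.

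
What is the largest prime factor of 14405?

14405 = 5 · 2881
2881 = 43 · 67
67 is prime.
So 14405 = 5 · 43 · 67; the largest prime factor is 67.

67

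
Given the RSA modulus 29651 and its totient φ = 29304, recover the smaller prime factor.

φ(n) = (p−1)(q−1) = n − (p+q) + 1, so p + q = 29651 − 29304 + 1 = 348.
p and q are the roots of t² − 348t + 29651 = 0.
Discriminant: 348² − 4·29651 = 121104 − 118604 = 2500; √2500 = 50.
q = (348 − 50)/2 = 149, p = (348 + 50)/2 = 199.
Check: 149 · 199 = 29651.

149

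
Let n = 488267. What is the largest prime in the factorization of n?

71

488267 = 13 · 37559
37559 = 23 · 1633
1633 = 23 · 71
71 is prime.
So 488267 = 13 · 23^2 · 71; the largest prime factor is 71.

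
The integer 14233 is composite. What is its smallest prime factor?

43

14233 is odd.
Digit sum 13, not divisible by 3.
Ends in 3: not divisible by 5.
7: 14233 = 7·2033 + 2
11: 14233 = 11·1293 + 10
13: 14233 = 13·1094 + 11
17: 14233 = 17·837 + 4
19: 14233 = 19·749 + 2
23: 14233 = 23·618 + 19
29: 14233 = 29·490 + 23
31: 14233 = 31·459 + 4
37: 14233 = 37·384 + 25
41: 14233 = 41·347 + 6
43: 14233 = 43·331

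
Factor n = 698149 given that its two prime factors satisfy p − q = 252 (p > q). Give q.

719

Since p = q + 252, we have 698149 = q(q + 252), so q² + 252q − 698149 = 0.
Discriminant: 252² + 4·698149 = 63504 + 2792596 = 2856100; √2856100 = 1690.
q = (−252 + 1690)/2 = 719, and p = q + 252 = 971.
Check: 719 · 971 = 698149.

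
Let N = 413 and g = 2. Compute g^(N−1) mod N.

359

2^1 ≡ 2 (mod 413)
2^2 ≡ 2^2 = 4 ≡ 4 (mod 413)
2^4 ≡ 4^2 = 16 ≡ 16 (mod 413)
2^8 ≡ 16^2 = 256 ≡ 256 (mod 413)
2^16 ≡ 256^2 = 65536 ≡ 282 (mod 413)
2^32 ≡ 282^2 = 79524 ≡ 228 (mod 413)
2^64 ≡ 228^2 = 51984 ≡ 359 (mod 413)
2^128 ≡ 359^2 = 128881 ≡ 25 (mod 413)
2^256 ≡ 25^2 = 625 ≡ 212 (mod 413)
412 = 256 + 128 + 16 + 8 + 4 in binary powers of 2.
So 2^412 ≡ 212 · 25 · 282 · 256 · 16 ≡ 359 (mod 413).
Since 359 ≠ 1, base 2 is a Fermat witness: 413 is composite.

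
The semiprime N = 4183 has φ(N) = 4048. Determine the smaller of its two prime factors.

φ(n) = (p−1)(q−1) = n − (p+q) + 1, so p + q = 4183 − 4048 + 1 = 136.
p and q are the roots of t² − 136t + 4183 = 0.
Discriminant: 136² − 4·4183 = 18496 − 16732 = 1764; √1764 = 42.
q = (136 − 42)/2 = 47, p = (136 + 42)/2 = 89.
Check: 47 · 89 = 4183.

47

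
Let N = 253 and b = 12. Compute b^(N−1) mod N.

232

12^1 ≡ 12 (mod 253)
12^2 ≡ 12^2 = 144 ≡ 144 (mod 253)
12^4 ≡ 144^2 = 20736 ≡ 243 (mod 253)
12^8 ≡ 243^2 = 59049 ≡ 100 (mod 253)
12^16 ≡ 100^2 = 10000 ≡ 133 (mod 253)
12^32 ≡ 133^2 = 17689 ≡ 232 (mod 253)
12^64 ≡ 232^2 = 53824 ≡ 188 (mod 253)
12^128 ≡ 188^2 = 35344 ≡ 177 (mod 253)
252 = 128 + 64 + 32 + 16 + 8 + 4 in binary powers of 2.
So 12^252 ≡ 177 · 188 · 232 · 133 · 100 · 243 ≡ 232 (mod 253).
Since 232 ≠ 1, base 12 is a Fermat witness: 253 is composite.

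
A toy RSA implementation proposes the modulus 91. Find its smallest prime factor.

91 is odd.
Digit sum 10, not divisible by 3.
Ends in 1: not divisible by 5.
7: 91 = 7·13

7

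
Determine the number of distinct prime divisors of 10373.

3

10373 = 11 · 943
943 = 23 · 41
10373 = 11 · 23 · 41, which has 3 distinct prime factors.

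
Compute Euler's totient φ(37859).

Factor: 37859 = 17^2 · 131.
φ(37859) = 17^1·(17−1) · (131−1) = 272 · 130 = 35360.

35360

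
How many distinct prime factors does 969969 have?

6

969969 = 3 · 323323
323323 = 7 · 46189
46189 = 11 · 4199
4199 = 13 · 323
323 = 17 · 19
969969 = 3 · 7 · 11 · 13 · 17 · 19, which has 6 distinct prime factors.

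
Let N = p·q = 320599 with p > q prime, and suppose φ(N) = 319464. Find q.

523

φ(n) = (p−1)(q−1) = n − (p+q) + 1, so p + q = 320599 − 319464 + 1 = 1136.
p and q are the roots of t² − 1136t + 320599 = 0.
Discriminant: 1136² − 4·320599 = 1290496 − 1282396 = 8100; √8100 = 90.
q = (1136 − 90)/2 = 523, p = (1136 + 90)/2 = 613.
Check: 523 · 613 = 320599.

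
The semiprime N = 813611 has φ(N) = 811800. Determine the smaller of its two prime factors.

φ(n) = (p−1)(q−1) = n − (p+q) + 1, so p + q = 813611 − 811800 + 1 = 1812.
p and q are the roots of t² − 1812t + 813611 = 0.
Discriminant: 1812² − 4·813611 = 3283344 − 3254444 = 28900; √28900 = 170.
q = (1812 − 170)/2 = 821, p = (1812 + 170)/2 = 991.
Check: 821 · 991 = 813611.

821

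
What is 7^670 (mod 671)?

353

7^1 ≡ 7 (mod 671)
7^2 ≡ 7^2 = 49 ≡ 49 (mod 671)
7^4 ≡ 49^2 = 2401 ≡ 388 (mod 671)
7^8 ≡ 388^2 = 150544 ≡ 240 (mod 671)
7^16 ≡ 240^2 = 57600 ≡ 565 (mod 671)
7^32 ≡ 565^2 = 319225 ≡ 500 (mod 671)
7^64 ≡ 500^2 = 250000 ≡ 388 (mod 671)
7^128 ≡ 388^2 = 150544 ≡ 240 (mod 671)
7^256 ≡ 240^2 = 57600 ≡ 565 (mod 671)
7^512 ≡ 565^2 = 319225 ≡ 500 (mod 671)
670 = 512 + 128 + 16 + 8 + 4 + 2 in binary powers of 2.
So 7^670 ≡ 500 · 240 · 565 · 240 · 388 · 49 ≡ 353 (mod 671).
Since 353 ≠ 1, base 7 is a Fermat witness: 671 is composite.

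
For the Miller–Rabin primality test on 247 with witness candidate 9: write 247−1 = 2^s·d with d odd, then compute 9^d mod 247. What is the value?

247 − 1 = 246 = 2^1 · 123, so d = 123.
9^1 ≡ 9 (mod 247)
9^2 ≡ 9^2 = 81 ≡ 81 (mod 247)
9^4 ≡ 81^2 = 6561 ≡ 139 (mod 247)
9^8 ≡ 139^2 = 19321 ≡ 55 (mod 247)
9^16 ≡ 55^2 = 3025 ≡ 61 (mod 247)
9^32 ≡ 61^2 = 3721 ≡ 16 (mod 247)
9^64 ≡ 16^2 = 256 ≡ 9 (mod 247)
123 = 64 + 32 + 16 + 8 + 2 + 1 in binary powers of 2.
So 9^123 ≡ 9 · 16 · 61 · 55 · 81 · 9 ≡ 144 (mod 247).
Squaring chain: 144; never reaches −1, so base 9 is a Miller–Rabin witness that 247 is composite.

144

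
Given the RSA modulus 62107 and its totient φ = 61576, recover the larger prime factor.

359

φ(n) = (p−1)(q−1) = n − (p+q) + 1, so p + q = 62107 − 61576 + 1 = 532.
p and q are the roots of t² − 532t + 62107 = 0.
Discriminant: 532² − 4·62107 = 283024 − 248428 = 34596; √34596 = 186.
q = (532 − 186)/2 = 173, p = (532 + 186)/2 = 359.
Check: 173 · 359 = 62107.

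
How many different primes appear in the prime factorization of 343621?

3

343621 = 17^2 · 1189
1189 = 29 · 41
343621 = 17^2 · 29 · 41, which has 3 distinct prime factors.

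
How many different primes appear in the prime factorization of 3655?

3655 = 5 · 731
731 = 17 · 43
3655 = 5 · 17 · 43, which has 3 distinct prime factors.

3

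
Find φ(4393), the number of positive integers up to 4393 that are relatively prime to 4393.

Factor: 4393 = 23 · 191.
φ(4393) = (23−1) · (191−1) = 22 · 190 = 4180.

4180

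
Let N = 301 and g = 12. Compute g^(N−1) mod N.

12^1 ≡ 12 (mod 301)
12^2 ≡ 12^2 = 144 ≡ 144 (mod 301)
12^4 ≡ 144^2 = 20736 ≡ 268 (mod 301)
12^8 ≡ 268^2 = 71824 ≡ 186 (mod 301)
12^16 ≡ 186^2 = 34596 ≡ 282 (mod 301)
12^32 ≡ 282^2 = 79524 ≡ 60 (mod 301)
12^64 ≡ 60^2 = 3600 ≡ 289 (mod 301)
12^128 ≡ 289^2 = 83521 ≡ 144 (mod 301)
12^256 ≡ 144^2 = 20736 ≡ 268 (mod 301)
300 = 256 + 32 + 8 + 4 in binary powers of 2.
So 12^300 ≡ 268 · 60 · 186 · 268 ≡ 64 (mod 301).
Since 64 ≠ 1, base 12 is a Fermat witness: 301 is composite.

64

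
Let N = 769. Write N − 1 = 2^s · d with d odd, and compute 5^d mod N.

125

769 − 1 = 768 = 2^8 · 3, so d = 3.
5^1 ≡ 5 (mod 769)
5^2 ≡ 5^2 = 25 ≡ 25 (mod 769)
3 = 2 + 1 in binary powers of 2.
So 5^3 ≡ 25 · 5 ≡ 125 (mod 769).
Squaring chain: 125 → 245 → 43 → 311 → 596 → 707 → 768 → 1; reaches −1, so base 5 does not prove 769 composite.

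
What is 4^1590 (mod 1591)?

692

4^1 ≡ 4 (mod 1591)
4^2 ≡ 4^2 = 16 ≡ 16 (mod 1591)
4^4 ≡ 16^2 = 256 ≡ 256 (mod 1591)
4^8 ≡ 256^2 = 65536 ≡ 305 (mod 1591)
4^16 ≡ 305^2 = 93025 ≡ 747 (mod 1591)
4^32 ≡ 747^2 = 558009 ≡ 1159 (mod 1591)
4^64 ≡ 1159^2 = 1343281 ≡ 477 (mod 1591)
4^128 ≡ 477^2 = 227529 ≡ 16 (mod 1591)
4^256 ≡ 16^2 = 256 ≡ 256 (mod 1591)
4^512 ≡ 256^2 = 65536 ≡ 305 (mod 1591)
4^1024 ≡ 305^2 = 93025 ≡ 747 (mod 1591)
1590 = 1024 + 512 + 32 + 16 + 4 + 2 in binary powers of 2.
So 4^1590 ≡ 747 · 305 · 1159 · 747 · 256 · 16 ≡ 692 (mod 1591).
Since 692 ≠ 1, base 4 is a Fermat witness: 1591 is composite.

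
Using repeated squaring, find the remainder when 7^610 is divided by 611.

17

7^1 ≡ 7 (mod 611)
7^2 ≡ 7^2 = 49 ≡ 49 (mod 611)
7^4 ≡ 49^2 = 2401 ≡ 568 (mod 611)
7^8 ≡ 568^2 = 322624 ≡ 16 (mod 611)
7^16 ≡ 16^2 = 256 ≡ 256 (mod 611)
7^32 ≡ 256^2 = 65536 ≡ 159 (mod 611)
7^64 ≡ 159^2 = 25281 ≡ 230 (mod 611)
7^128 ≡ 230^2 = 52900 ≡ 354 (mod 611)
7^256 ≡ 354^2 = 125316 ≡ 61 (mod 611)
7^512 ≡ 61^2 = 3721 ≡ 55 (mod 611)
610 = 512 + 64 + 32 + 2 in binary powers of 2.
So 7^610 ≡ 55 · 230 · 159 · 49 ≡ 17 (mod 611).
Since 17 ≠ 1, base 7 is a Fermat witness: 611 is composite.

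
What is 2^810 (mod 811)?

1

2^1 ≡ 2 (mod 811)
2^2 ≡ 2^2 = 4 ≡ 4 (mod 811)
2^4 ≡ 4^2 = 16 ≡ 16 (mod 811)
2^8 ≡ 16^2 = 256 ≡ 256 (mod 811)
2^16 ≡ 256^2 = 65536 ≡ 656 (mod 811)
2^32 ≡ 656^2 = 430336 ≡ 506 (mod 811)
2^64 ≡ 506^2 = 256036 ≡ 571 (mod 811)
2^128 ≡ 571^2 = 326041 ≡ 19 (mod 811)
2^256 ≡ 19^2 = 361 ≡ 361 (mod 811)
2^512 ≡ 361^2 = 130321 ≡ 561 (mod 811)
810 = 512 + 256 + 32 + 8 + 2 in binary powers of 2.
So 2^810 ≡ 561 · 361 · 506 · 256 · 4 ≡ 1 (mod 811).
Since the result is 1, base 2 gives no evidence that 811 is composite.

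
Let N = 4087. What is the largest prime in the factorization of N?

67

4087 = 61 · 67
67 is prime.
So 4087 = 61 · 67; the largest prime factor is 67.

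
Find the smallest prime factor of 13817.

41

13817 is odd.
Digit sum 20, not divisible by 3.
Ends in 7: not divisible by 5.
7: 13817 = 7·1973 + 6
11: 13817 = 11·1256 + 1
13: 13817 = 13·1062 + 11
17: 13817 = 17·812 + 13
19: 13817 = 19·727 + 4
23: 13817 = 23·600 + 17
29: 13817 = 29·476 + 13
31: 13817 = 31·445 + 22
37: 13817 = 37·373 + 16
41: 13817 = 41·337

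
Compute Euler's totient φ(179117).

Factor: 179117 = 37 · 47 · 103.
φ(179117) = (37−1) · (47−1) · (103−1) = 36 · 46 · 102 = 168912.

168912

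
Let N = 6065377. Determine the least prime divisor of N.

59

6065377 is odd.
Digit sum 34, not divisible by 3.
Ends in 7: not divisible by 5.
7: 6065377 = 7·866482 + 3
11: 6065377 = 11·551397 + 10
13: 6065377 = 13·466567 + 6
17: 6065377 = 17·356786 + 15
19: 6065377 = 19·319230 + 7
23: 6065377 = 23·263712 + 1
29: 6065377 = 29·209150 + 27
31: 6065377 = 31·195657 + 10
37: 6065377 = 37·163929 + 4
41: 6065377 = 41·147936 + 1
43: 6065377 = 43·141055 + 12
47: 6065377 = 47·129050 + 27
53: 6065377 = 53·114441 + 4
59: 6065377 = 59·102803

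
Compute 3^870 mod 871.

131

3^1 ≡ 3 (mod 871)
3^2 ≡ 3^2 = 9 ≡ 9 (mod 871)
3^4 ≡ 9^2 = 81 ≡ 81 (mod 871)
3^8 ≡ 81^2 = 6561 ≡ 464 (mod 871)
3^16 ≡ 464^2 = 215296 ≡ 159 (mod 871)
3^32 ≡ 159^2 = 25281 ≡ 22 (mod 871)
3^64 ≡ 22^2 = 484 ≡ 484 (mod 871)
3^128 ≡ 484^2 = 234256 ≡ 828 (mod 871)
3^256 ≡ 828^2 = 685584 ≡ 107 (mod 871)
3^512 ≡ 107^2 = 11449 ≡ 126 (mod 871)
870 = 512 + 256 + 64 + 32 + 4 + 2 in binary powers of 2.
So 3^870 ≡ 126 · 107 · 484 · 22 · 81 · 9 ≡ 131 (mod 871).
Since 131 ≠ 1, base 3 is a Fermat witness: 871 is composite.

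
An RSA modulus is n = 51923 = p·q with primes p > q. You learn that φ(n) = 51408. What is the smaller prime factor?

φ(n) = (p−1)(q−1) = n − (p+q) + 1, so p + q = 51923 − 51408 + 1 = 516.
p and q are the roots of t² − 516t + 51923 = 0.
Discriminant: 516² − 4·51923 = 266256 − 207692 = 58564; √58564 = 242.
q = (516 − 242)/2 = 137, p = (516 + 242)/2 = 379.
Check: 137 · 379 = 51923.

137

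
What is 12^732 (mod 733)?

1

12^1 ≡ 12 (mod 733)
12^2 ≡ 12^2 = 144 ≡ 144 (mod 733)
12^4 ≡ 144^2 = 20736 ≡ 212 (mod 733)
12^8 ≡ 212^2 = 44944 ≡ 231 (mod 733)
12^16 ≡ 231^2 = 53361 ≡ 585 (mod 733)
12^32 ≡ 585^2 = 342225 ≡ 647 (mod 733)
12^64 ≡ 647^2 = 418609 ≡ 66 (mod 733)
12^128 ≡ 66^2 = 4356 ≡ 691 (mod 733)
12^256 ≡ 691^2 = 477481 ≡ 298 (mod 733)
12^512 ≡ 298^2 = 88804 ≡ 111 (mod 733)
732 = 512 + 128 + 64 + 16 + 8 + 4 in binary powers of 2.
So 12^732 ≡ 111 · 691 · 66 · 585 · 231 · 212 ≡ 1 (mod 733).
Since the result is 1, base 12 gives no evidence that 733 is composite.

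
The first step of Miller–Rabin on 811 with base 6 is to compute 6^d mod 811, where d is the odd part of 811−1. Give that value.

811 − 1 = 810 = 2^1 · 405, so d = 405.
6^1 ≡ 6 (mod 811)
6^2 ≡ 6^2 = 36 ≡ 36 (mod 811)
6^4 ≡ 36^2 = 1296 ≡ 485 (mod 811)
6^8 ≡ 485^2 = 235225 ≡ 35 (mod 811)
6^16 ≡ 35^2 = 1225 ≡ 414 (mod 811)
6^32 ≡ 414^2 = 171396 ≡ 275 (mod 811)
6^64 ≡ 275^2 = 75625 ≡ 202 (mod 811)
6^128 ≡ 202^2 = 40804 ≡ 254 (mod 811)
6^256 ≡ 254^2 = 64516 ≡ 447 (mod 811)
405 = 256 + 128 + 16 + 4 + 1 in binary powers of 2.
So 6^405 ≡ 447 · 254 · 414 · 485 · 6 ≡ 1 (mod 811).
Since 6^d ≡ 1 (mod 811), base 6 does not prove 811 composite.

1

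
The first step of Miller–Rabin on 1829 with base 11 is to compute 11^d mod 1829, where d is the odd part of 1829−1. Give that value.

974

1829 − 1 = 1828 = 2^2 · 457, so d = 457.
11^1 ≡ 11 (mod 1829)
11^2 ≡ 11^2 = 121 ≡ 121 (mod 1829)
11^4 ≡ 121^2 = 14641 ≡ 9 (mod 1829)
11^8 ≡ 9^2 = 81 ≡ 81 (mod 1829)
11^16 ≡ 81^2 = 6561 ≡ 1074 (mod 1829)
11^32 ≡ 1074^2 = 1153476 ≡ 1206 (mod 1829)
11^64 ≡ 1206^2 = 1454436 ≡ 381 (mod 1829)
11^128 ≡ 381^2 = 145161 ≡ 670 (mod 1829)
11^256 ≡ 670^2 = 448900 ≡ 795 (mod 1829)
457 = 256 + 128 + 64 + 8 + 1 in binary powers of 2.
So 11^457 ≡ 795 · 670 · 381 · 81 · 11 ≡ 974 (mod 1829).
Squaring chain: 974 → 1254; never reaches −1, so base 11 is a Miller–Rabin witness that 1829 is composite.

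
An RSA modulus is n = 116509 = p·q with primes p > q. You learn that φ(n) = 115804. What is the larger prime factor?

443

φ(n) = (p−1)(q−1) = n − (p+q) + 1, so p + q = 116509 − 115804 + 1 = 706.
p and q are the roots of t² − 706t + 116509 = 0.
Discriminant: 706² − 4·116509 = 498436 − 466036 = 32400; √32400 = 180.
q = (706 − 180)/2 = 263, p = (706 + 180)/2 = 443.
Check: 263 · 443 = 116509.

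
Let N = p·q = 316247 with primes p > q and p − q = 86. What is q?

521

Since p = q + 86, we have 316247 = q(q + 86), so q² + 86q − 316247 = 0.
Discriminant: 86² + 4·316247 = 7396 + 1264988 = 1272384; √1272384 = 1128.
q = (−86 + 1128)/2 = 521, and p = q + 86 = 607.
Check: 521 · 607 = 316247.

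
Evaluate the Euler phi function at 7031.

6864

Factor: 7031 = 79 · 89.
φ(7031) = (79−1) · (89−1) = 78 · 88 = 6864.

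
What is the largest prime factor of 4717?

89

4717 = 53 · 89
89 is prime.
So 4717 = 53 · 89; the largest prime factor is 89.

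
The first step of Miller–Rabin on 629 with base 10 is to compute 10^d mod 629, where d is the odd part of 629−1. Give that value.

232

629 − 1 = 628 = 2^2 · 157, so d = 157.
10^1 ≡ 10 (mod 629)
10^2 ≡ 10^2 = 100 ≡ 100 (mod 629)
10^4 ≡ 100^2 = 10000 ≡ 565 (mod 629)
10^8 ≡ 565^2 = 319225 ≡ 322 (mod 629)
10^16 ≡ 322^2 = 103684 ≡ 528 (mod 629)
10^32 ≡ 528^2 = 278784 ≡ 137 (mod 629)
10^64 ≡ 137^2 = 18769 ≡ 528 (mod 629)
10^128 ≡ 528^2 = 278784 ≡ 137 (mod 629)
157 = 128 + 16 + 8 + 4 + 1 in binary powers of 2.
So 10^157 ≡ 137 · 528 · 322 · 565 · 10 ≡ 232 (mod 629).
Squaring chain: 232 → 359; never reaches −1, so base 10 is a Miller–Rabin witness that 629 is composite.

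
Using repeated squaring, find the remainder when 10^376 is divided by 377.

10^1 ≡ 10 (mod 377)
10^2 ≡ 10^2 = 100 ≡ 100 (mod 377)
10^4 ≡ 100^2 = 10000 ≡ 198 (mod 377)
10^8 ≡ 198^2 = 39204 ≡ 373 (mod 377)
10^16 ≡ 373^2 = 139129 ≡ 16 (mod 377)
10^32 ≡ 16^2 = 256 ≡ 256 (mod 377)
10^64 ≡ 256^2 = 65536 ≡ 315 (mod 377)
10^128 ≡ 315^2 = 99225 ≡ 74 (mod 377)
10^256 ≡ 74^2 = 5476 ≡ 198 (mod 377)
376 = 256 + 64 + 32 + 16 + 8 in binary powers of 2.
So 10^376 ≡ 198 · 315 · 256 · 16 · 373 ≡ 107 (mod 377).
Since 107 ≠ 1, base 10 is a Fermat witness: 377 is composite.

107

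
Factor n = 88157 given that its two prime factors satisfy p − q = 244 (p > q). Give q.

199

Since p = q + 244, we have 88157 = q(q + 244), so q² + 244q − 88157 = 0.
Discriminant: 244² + 4·88157 = 59536 + 352628 = 412164; √412164 = 642.
q = (−244 + 642)/2 = 199, and p = q + 244 = 443.
Check: 199 · 443 = 88157.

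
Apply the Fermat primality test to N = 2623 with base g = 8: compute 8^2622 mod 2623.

613

8^1 ≡ 8 (mod 2623)
8^2 ≡ 8^2 = 64 ≡ 64 (mod 2623)
8^4 ≡ 64^2 = 4096 ≡ 1473 (mod 2623)
8^8 ≡ 1473^2 = 2169729 ≡ 508 (mod 2623)
8^16 ≡ 508^2 = 258064 ≡ 1010 (mod 2623)
8^32 ≡ 1010^2 = 1020100 ≡ 2376 (mod 2623)
8^64 ≡ 2376^2 = 5645376 ≡ 680 (mod 2623)
8^128 ≡ 680^2 = 462400 ≡ 752 (mod 2623)
8^256 ≡ 752^2 = 565504 ≡ 1559 (mod 2623)
8^512 ≡ 1559^2 = 2430481 ≡ 1583 (mod 2623)
8^1024 ≡ 1583^2 = 2505889 ≡ 924 (mod 2623)
8^2048 ≡ 924^2 = 853776 ≡ 1301 (mod 2623)
2622 = 2048 + 512 + 32 + 16 + 8 + 4 + 2 in binary powers of 2.
So 8^2622 ≡ 1301 · 1583 · 2376 · 1010 · 508 · 1473 · 64 ≡ 613 (mod 2623).
Since 613 ≠ 1, base 8 is a Fermat witness: 2623 is composite.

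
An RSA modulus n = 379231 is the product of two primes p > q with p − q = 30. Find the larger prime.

Since p = q + 30, we have 379231 = q(q + 30), so q² + 30q − 379231 = 0.
Discriminant: 30² + 4·379231 = 900 + 1516924 = 1517824; √1517824 = 1232.
q = (−30 + 1232)/2 = 601, and p = q + 30 = 631.
Check: 601 · 631 = 379231.

631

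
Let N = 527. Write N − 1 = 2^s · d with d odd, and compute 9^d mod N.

121

527 − 1 = 526 = 2^1 · 263, so d = 263.
9^1 ≡ 9 (mod 527)
9^2 ≡ 9^2 = 81 ≡ 81 (mod 527)
9^4 ≡ 81^2 = 6561 ≡ 237 (mod 527)
9^8 ≡ 237^2 = 56169 ≡ 307 (mod 527)
9^16 ≡ 307^2 = 94249 ≡ 443 (mod 527)
9^32 ≡ 443^2 = 196249 ≡ 205 (mod 527)
9^64 ≡ 205^2 = 42025 ≡ 392 (mod 527)
9^128 ≡ 392^2 = 153664 ≡ 307 (mod 527)
9^256 ≡ 307^2 = 94249 ≡ 443 (mod 527)
263 = 256 + 4 + 2 + 1 in binary powers of 2.
So 9^263 ≡ 443 · 237 · 81 · 9 ≡ 121 (mod 527).
Squaring chain: 121; never reaches −1, so base 9 is a Miller–Rabin witness that 527 is composite.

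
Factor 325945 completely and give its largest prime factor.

73

325945 = 5 · 65189
65189 = 19 · 3431
3431 = 47 · 73
73 is prime.
So 325945 = 5 · 19 · 47 · 73; the largest prime factor is 73.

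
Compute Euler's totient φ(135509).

Factor: 135509 = 11 · 97 · 127.
φ(135509) = (11−1) · (97−1) · (127−1) = 10 · 96 · 126 = 120960.

120960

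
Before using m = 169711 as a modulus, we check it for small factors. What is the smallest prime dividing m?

169711 is odd.
Digit sum 25, not divisible by 3.
Ends in 1: not divisible by 5.
7: 169711 = 7·24244 + 3
11: 169711 = 11·15428 + 3
13: 169711 = 13·13054 + 9
17: 169711 = 17·9983

17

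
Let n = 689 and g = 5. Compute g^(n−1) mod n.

5^1 ≡ 5 (mod 689)
5^2 ≡ 5^2 = 25 ≡ 25 (mod 689)
5^4 ≡ 25^2 = 625 ≡ 625 (mod 689)
5^8 ≡ 625^2 = 390625 ≡ 651 (mod 689)
5^16 ≡ 651^2 = 423801 ≡ 66 (mod 689)
5^32 ≡ 66^2 = 4356 ≡ 222 (mod 689)
5^64 ≡ 222^2 = 49284 ≡ 365 (mod 689)
5^128 ≡ 365^2 = 133225 ≡ 248 (mod 689)
5^256 ≡ 248^2 = 61504 ≡ 183 (mod 689)
5^512 ≡ 183^2 = 33489 ≡ 417 (mod 689)
688 = 512 + 128 + 32 + 16 in binary powers of 2.
So 5^688 ≡ 417 · 248 · 222 · 66 ≡ 365 (mod 689).
Since 365 ≠ 1, base 5 is a Fermat witness: 689 is composite.

365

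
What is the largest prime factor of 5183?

5183 = 71 · 73
73 is prime.
So 5183 = 71 · 73; the largest prime factor is 73.

73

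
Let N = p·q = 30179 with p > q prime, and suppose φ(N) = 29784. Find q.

φ(n) = (p−1)(q−1) = n − (p+q) + 1, so p + q = 30179 − 29784 + 1 = 396.
p and q are the roots of t² − 396t + 30179 = 0.
Discriminant: 396² − 4·30179 = 156816 − 120716 = 36100; √36100 = 190.
q = (396 − 190)/2 = 103, p = (396 + 190)/2 = 293.
Check: 103 · 293 = 30179.

103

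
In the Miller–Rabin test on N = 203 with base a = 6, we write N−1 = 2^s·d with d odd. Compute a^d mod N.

13

203 − 1 = 202 = 2^1 · 101, so d = 101.
6^1 ≡ 6 (mod 203)
6^2 ≡ 6^2 = 36 ≡ 36 (mod 203)
6^4 ≡ 36^2 = 1296 ≡ 78 (mod 203)
6^8 ≡ 78^2 = 6084 ≡ 197 (mod 203)
6^16 ≡ 197^2 = 38809 ≡ 36 (mod 203)
6^32 ≡ 36^2 = 1296 ≡ 78 (mod 203)
6^64 ≡ 78^2 = 6084 ≡ 197 (mod 203)
101 = 64 + 32 + 4 + 1 in binary powers of 2.
So 6^101 ≡ 197 · 78 · 78 · 6 ≡ 13 (mod 203).
Squaring chain: 13; never reaches −1, so base 6 is a Miller–Rabin witness that 203 is composite.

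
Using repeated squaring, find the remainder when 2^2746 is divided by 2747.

2^1 ≡ 2 (mod 2747)
2^2 ≡ 2^2 = 4 ≡ 4 (mod 2747)
2^4 ≡ 4^2 = 16 ≡ 16 (mod 2747)
2^8 ≡ 16^2 = 256 ≡ 256 (mod 2747)
2^16 ≡ 256^2 = 65536 ≡ 2355 (mod 2747)
2^32 ≡ 2355^2 = 5546025 ≡ 2579 (mod 2747)
2^64 ≡ 2579^2 = 6651241 ≡ 754 (mod 2747)
2^128 ≡ 754^2 = 568516 ≡ 2634 (mod 2747)
2^256 ≡ 2634^2 = 6937956 ≡ 1781 (mod 2747)
2^512 ≡ 1781^2 = 3171961 ≡ 1923 (mod 2747)
2^1024 ≡ 1923^2 = 3697929 ≡ 467 (mod 2747)
2^2048 ≡ 467^2 = 218089 ≡ 1076 (mod 2747)
2746 = 2048 + 512 + 128 + 32 + 16 + 8 + 2 in binary powers of 2.
So 2^2746 ≡ 1076 · 1923 · 2634 · 2579 · 2355 · 256 · 4 ≡ 1212 (mod 2747).
Since 1212 ≠ 1, base 2 is a Fermat witness: 2747 is composite.

1212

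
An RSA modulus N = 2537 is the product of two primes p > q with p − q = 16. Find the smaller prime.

Since p = q + 16, we have 2537 = q(q + 16), so q² + 16q − 2537 = 0.
Discriminant: 16² + 4·2537 = 256 + 10148 = 10404; √10404 = 102.
q = (−16 + 102)/2 = 43, and p = q + 16 = 59.
Check: 43 · 59 = 2537.

43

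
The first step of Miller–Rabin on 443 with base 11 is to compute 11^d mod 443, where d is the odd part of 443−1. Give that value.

442

443 − 1 = 442 = 2^1 · 221, so d = 221.
11^1 ≡ 11 (mod 443)
11^2 ≡ 11^2 = 121 ≡ 121 (mod 443)
11^4 ≡ 121^2 = 14641 ≡ 22 (mod 443)
11^8 ≡ 22^2 = 484 ≡ 41 (mod 443)
11^16 ≡ 41^2 = 1681 ≡ 352 (mod 443)
11^32 ≡ 352^2 = 123904 ≡ 307 (mod 443)
11^64 ≡ 307^2 = 94249 ≡ 333 (mod 443)
11^128 ≡ 333^2 = 110889 ≡ 139 (mod 443)
221 = 128 + 64 + 16 + 8 + 4 + 1 in binary powers of 2.
So 11^221 ≡ 139 · 333 · 352 · 41 · 22 · 11 ≡ 442 (mod 443).
Since 11^d ≡ 442 (mod 443), base 11 does not prove 443 composite.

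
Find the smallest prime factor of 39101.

61

39101 is odd.
Digit sum 14, not divisible by 3.
Ends in 1: not divisible by 5.
7: 39101 = 7·5585 + 6
11: 39101 = 11·3554 + 7
13: 39101 = 13·3007 + 10
17: 39101 = 17·2300 + 1
19: 39101 = 19·2057 + 18
23: 39101 = 23·1700 + 1
29: 39101 = 29·1348 + 9
31: 39101 = 31·1261 + 10
37: 39101 = 37·1056 + 29
41: 39101 = 41·953 + 28
43: 39101 = 43·909 + 14
47: 39101 = 47·831 + 44
53: 39101 = 53·737 + 40
59: 39101 = 59·662 + 43
61: 39101 = 61·641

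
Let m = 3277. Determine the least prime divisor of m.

29

3277 is odd.
Digit sum 19, not divisible by 3.
Ends in 7: not divisible by 5.
7: 3277 = 7·468 + 1
11: 3277 = 11·297 + 10
13: 3277 = 13·252 + 1
17: 3277 = 17·192 + 13
19: 3277 = 19·172 + 9
23: 3277 = 23·142 + 11
29: 3277 = 29·113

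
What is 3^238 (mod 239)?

3^1 ≡ 3 (mod 239)
3^2 ≡ 3^2 = 9 ≡ 9 (mod 239)
3^4 ≡ 9^2 = 81 ≡ 81 (mod 239)
3^8 ≡ 81^2 = 6561 ≡ 108 (mod 239)
3^16 ≡ 108^2 = 11664 ≡ 192 (mod 239)
3^32 ≡ 192^2 = 36864 ≡ 58 (mod 239)
3^64 ≡ 58^2 = 3364 ≡ 18 (mod 239)
3^128 ≡ 18^2 = 324 ≡ 85 (mod 239)
238 = 128 + 64 + 32 + 8 + 4 + 2 in binary powers of 2.
So 3^238 ≡ 85 · 18 · 58 · 108 · 81 · 9 ≡ 1 (mod 239).
Since the result is 1, base 3 gives no evidence that 239 is composite.

1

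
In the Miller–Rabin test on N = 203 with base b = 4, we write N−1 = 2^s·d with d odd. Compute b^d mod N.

93

203 − 1 = 202 = 2^1 · 101, so d = 101.
4^1 ≡ 4 (mod 203)
4^2 ≡ 4^2 = 16 ≡ 16 (mod 203)
4^4 ≡ 16^2 = 256 ≡ 53 (mod 203)
4^8 ≡ 53^2 = 2809 ≡ 170 (mod 203)
4^16 ≡ 170^2 = 28900 ≡ 74 (mod 203)
4^32 ≡ 74^2 = 5476 ≡ 198 (mod 203)
4^64 ≡ 198^2 = 39204 ≡ 25 (mod 203)
101 = 64 + 32 + 4 + 1 in binary powers of 2.
So 4^101 ≡ 25 · 198 · 53 · 4 ≡ 93 (mod 203).
Squaring chain: 93; never reaches −1, so base 4 is a Miller–Rabin witness that 203 is composite.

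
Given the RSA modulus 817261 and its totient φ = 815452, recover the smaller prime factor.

863

φ(n) = (p−1)(q−1) = n − (p+q) + 1, so p + q = 817261 − 815452 + 1 = 1810.
p and q are the roots of t² − 1810t + 817261 = 0.
Discriminant: 1810² − 4·817261 = 3276100 − 3269044 = 7056; √7056 = 84.
q = (1810 − 84)/2 = 863, p = (1810 + 84)/2 = 947.
Check: 863 · 947 = 817261.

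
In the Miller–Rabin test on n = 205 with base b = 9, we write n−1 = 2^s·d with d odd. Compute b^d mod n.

205 − 1 = 204 = 2^2 · 51, so d = 51.
9^1 ≡ 9 (mod 205)
9^2 ≡ 9^2 = 81 ≡ 81 (mod 205)
9^4 ≡ 81^2 = 6561 ≡ 1 (mod 205)
9^8 ≡ 1^2 = 1 ≡ 1 (mod 205)
9^16 ≡ 1^2 = 1 ≡ 1 (mod 205)
9^32 ≡ 1^2 = 1 ≡ 1 (mod 205)
51 = 32 + 16 + 2 + 1 in binary powers of 2.
So 9^51 ≡ 1 · 1 · 81 · 9 ≡ 114 (mod 205).
Squaring chain: 114 → 81; never reaches −1, so base 9 is a Miller–Rabin witness that 205 is composite.

114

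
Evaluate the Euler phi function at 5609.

5460

Factor: 5609 = 71 · 79.
φ(5609) = (71−1) · (79−1) = 70 · 78 = 5460.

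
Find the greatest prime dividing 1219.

53

1219 = 23 · 53
53 is prime.
So 1219 = 23 · 53; the largest prime factor is 53.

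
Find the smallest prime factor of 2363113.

47

2363113 is odd.
Digit sum 19, not divisible by 3.
Ends in 3: not divisible by 5.
7: 2363113 = 7·337587 + 4
11: 2363113 = 11·214828 + 5
13: 2363113 = 13·181777 + 12
17: 2363113 = 17·139006 + 11
19: 2363113 = 19·124374 + 7
23: 2363113 = 23·102744 + 1
29: 2363113 = 29·81486 + 19
31: 2363113 = 31·76229 + 14
37: 2363113 = 37·63867 + 34
41: 2363113 = 41·57636 + 37
43: 2363113 = 43·54956 + 5
47: 2363113 = 47·50279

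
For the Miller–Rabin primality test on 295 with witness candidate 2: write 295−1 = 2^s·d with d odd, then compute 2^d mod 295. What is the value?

295 − 1 = 294 = 2^1 · 147, so d = 147.
2^1 ≡ 2 (mod 295)
2^2 ≡ 2^2 = 4 ≡ 4 (mod 295)
2^4 ≡ 4^2 = 16 ≡ 16 (mod 295)
2^8 ≡ 16^2 = 256 ≡ 256 (mod 295)
2^16 ≡ 256^2 = 65536 ≡ 46 (mod 295)
2^32 ≡ 46^2 = 2116 ≡ 51 (mod 295)
2^64 ≡ 51^2 = 2601 ≡ 241 (mod 295)
2^128 ≡ 241^2 = 58081 ≡ 261 (mod 295)
147 = 128 + 16 + 2 + 1 in binary powers of 2.
So 2^147 ≡ 261 · 46 · 4 · 2 ≡ 173 (mod 295).
Squaring chain: 173; never reaches −1, so base 2 is a Miller–Rabin witness that 295 is composite.

173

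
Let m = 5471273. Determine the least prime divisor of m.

5471273 is odd.
Digit sum 29, not divisible by 3.
Ends in 3: not divisible by 5.
7: 5471273 = 7·781610 + 3
11: 5471273 = 11·497388 + 5
13: 5471273 = 13·420867 + 2
17: 5471273 = 17·321839 + 10
19: 5471273 = 19·287961 + 14
23: 5471273 = 23·237881 + 10
29: 5471273 = 29·188664 + 17
31: 5471273 = 31·176492 + 21
37: 5471273 = 37·147872 + 9
41: 5471273 = 41·133445 + 28
43: 5471273 = 43·127238 + 39
47: 5471273 = 47·116410 + 3
53: 5471273 = 53·103231 + 30
59: 5471273 = 59·92733 + 26
61: 5471273 = 61·89693

61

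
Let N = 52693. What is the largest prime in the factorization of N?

79

52693 = 23 · 2291
2291 = 29 · 79
79 is prime.
So 52693 = 23 · 29 · 79; the largest prime factor is 79.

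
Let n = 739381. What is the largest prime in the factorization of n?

61

739381 = 17 · 43493
43493 = 23 · 1891
1891 = 31 · 61
61 is prime.
So 739381 = 17 · 23 · 31 · 61; the largest prime factor is 61.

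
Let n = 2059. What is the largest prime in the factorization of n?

2059 = 29 · 71
71 is prime.
So 2059 = 29 · 71; the largest prime factor is 71.

71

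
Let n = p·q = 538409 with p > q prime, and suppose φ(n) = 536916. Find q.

φ(n) = (p−1)(q−1) = n − (p+q) + 1, so p + q = 538409 − 536916 + 1 = 1494.
p and q are the roots of t² − 1494t + 538409 = 0.
Discriminant: 1494² − 4·538409 = 2232036 − 2153636 = 78400; √78400 = 280.
q = (1494 − 280)/2 = 607, p = (1494 + 280)/2 = 887.
Check: 607 · 887 = 538409.

607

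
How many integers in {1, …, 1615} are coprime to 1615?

Factor: 1615 = 5 · 17 · 19.
φ(1615) = (5−1) · (17−1) · (19−1) = 4 · 16 · 18 = 1152.

1152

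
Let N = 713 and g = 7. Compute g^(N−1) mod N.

7^1 ≡ 7 (mod 713)
7^2 ≡ 7^2 = 49 ≡ 49 (mod 713)
7^4 ≡ 49^2 = 2401 ≡ 262 (mod 713)
7^8 ≡ 262^2 = 68644 ≡ 196 (mod 713)
7^16 ≡ 196^2 = 38416 ≡ 627 (mod 713)
7^32 ≡ 627^2 = 393129 ≡ 266 (mod 713)
7^64 ≡ 266^2 = 70756 ≡ 169 (mod 713)
7^128 ≡ 169^2 = 28561 ≡ 41 (mod 713)
7^256 ≡ 41^2 = 1681 ≡ 255 (mod 713)
7^512 ≡ 255^2 = 65025 ≡ 142 (mod 713)
712 = 512 + 128 + 64 + 8 in binary powers of 2.
So 7^712 ≡ 142 · 41 · 169 · 196 ≡ 679 (mod 713).
Since 679 ≠ 1, base 7 is a Fermat witness: 713 is composite.

679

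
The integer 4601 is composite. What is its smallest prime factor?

4601 is odd.
Digit sum 11, not divisible by 3.
Ends in 1: not divisible by 5.
7: 4601 = 7·657 + 2
11: 4601 = 11·418 + 3
13: 4601 = 13·353 + 12
17: 4601 = 17·270 + 11
19: 4601 = 19·242 + 3
23: 4601 = 23·200 + 1
29: 4601 = 29·158 + 19
31: 4601 = 31·148 + 13
37: 4601 = 37·124 + 13
41: 4601 = 41·112 + 9
43: 4601 = 43·107

43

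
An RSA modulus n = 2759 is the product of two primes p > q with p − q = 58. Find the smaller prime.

Since p = q + 58, we have 2759 = q(q + 58), so q² + 58q − 2759 = 0.
Discriminant: 58² + 4·2759 = 3364 + 11036 = 14400; √14400 = 120.
q = (−58 + 120)/2 = 31, and p = q + 58 = 89.
Check: 31 · 89 = 2759.

31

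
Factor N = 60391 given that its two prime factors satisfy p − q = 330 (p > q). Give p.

Since p = q + 330, we have 60391 = q(q + 330), so q² + 330q − 60391 = 0.
Discriminant: 330² + 4·60391 = 108900 + 241564 = 350464; √350464 = 592.
q = (−330 + 592)/2 = 131, and p = q + 330 = 461.
Check: 131 · 461 = 60391.

461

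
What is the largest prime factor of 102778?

102778 = 2 · 51389
51389 = 13 · 3953
3953 = 59 · 67
67 is prime.
So 102778 = 2 · 13 · 59 · 67; the largest prime factor is 67.

67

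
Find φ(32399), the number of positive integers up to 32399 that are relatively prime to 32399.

Factor: 32399 = 179 · 181.
φ(32399) = (179−1) · (181−1) = 178 · 180 = 32040.

32040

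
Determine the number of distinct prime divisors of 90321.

90321 = 3 · 30107
30107 = 7 · 4301
4301 = 11 · 391
391 = 17 · 23
90321 = 3 · 7 · 11 · 17 · 23, which has 5 distinct prime factors.

5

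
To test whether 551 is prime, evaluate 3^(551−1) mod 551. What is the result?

35

3^1 ≡ 3 (mod 551)
3^2 ≡ 3^2 = 9 ≡ 9 (mod 551)
3^4 ≡ 9^2 = 81 ≡ 81 (mod 551)
3^8 ≡ 81^2 = 6561 ≡ 500 (mod 551)
3^16 ≡ 500^2 = 250000 ≡ 397 (mod 551)
3^32 ≡ 397^2 = 157609 ≡ 23 (mod 551)
3^64 ≡ 23^2 = 529 ≡ 529 (mod 551)
3^128 ≡ 529^2 = 279841 ≡ 484 (mod 551)
3^256 ≡ 484^2 = 234256 ≡ 81 (mod 551)
3^512 ≡ 81^2 = 6561 ≡ 500 (mod 551)
550 = 512 + 32 + 4 + 2 in binary powers of 2.
So 3^550 ≡ 500 · 23 · 81 · 9 ≡ 35 (mod 551).
Since 35 ≠ 1, base 3 is a Fermat witness: 551 is composite.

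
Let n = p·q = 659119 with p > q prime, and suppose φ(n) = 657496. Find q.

φ(n) = (p−1)(q−1) = n − (p+q) + 1, so p + q = 659119 − 657496 + 1 = 1624.
p and q are the roots of t² − 1624t + 659119 = 0.
Discriminant: 1624² − 4·659119 = 2637376 − 2636476 = 900; √900 = 30.
q = (1624 − 30)/2 = 797, p = (1624 + 30)/2 = 827.
Check: 797 · 827 = 659119.

797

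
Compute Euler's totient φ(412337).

394240

Factor: 412337 = 41 · 89 · 113.
φ(412337) = (41−1) · (89−1) · (113−1) = 40 · 88 · 112 = 394240.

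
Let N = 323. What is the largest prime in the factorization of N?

19

323 = 17 · 19
19 is prime.
So 323 = 17 · 19; the largest prime factor is 19.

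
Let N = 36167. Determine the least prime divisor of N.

36167 is odd.
Digit sum 23, not divisible by 3.
Ends in 7: not divisible by 5.
7: 36167 = 7·5166 + 5
11: 36167 = 11·3287 + 10
13: 36167 = 13·2782 + 1
17: 36167 = 17·2127 + 8
19: 36167 = 19·1903 + 10
23: 36167 = 23·1572 + 11
29: 36167 = 29·1247 + 4
31: 36167 = 31·1166 + 21
37: 36167 = 37·977 + 18
41: 36167 = 41·882 + 5
43: 36167 = 43·841 + 4
47: 36167 = 47·769 + 24
53: 36167 = 53·682 + 21
59: 36167 = 59·613

59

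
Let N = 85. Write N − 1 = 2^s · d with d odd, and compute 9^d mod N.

85 − 1 = 84 = 2^2 · 21, so d = 21.
9^1 ≡ 9 (mod 85)
9^2 ≡ 9^2 = 81 ≡ 81 (mod 85)
9^4 ≡ 81^2 = 6561 ≡ 16 (mod 85)
9^8 ≡ 16^2 = 256 ≡ 1 (mod 85)
9^16 ≡ 1^2 = 1 ≡ 1 (mod 85)
21 = 16 + 4 + 1 in binary powers of 2.
So 9^21 ≡ 1 · 16 · 9 ≡ 59 (mod 85).
Squaring chain: 59 → 81; never reaches −1, so base 9 is a Miller–Rabin witness that 85 is composite.

59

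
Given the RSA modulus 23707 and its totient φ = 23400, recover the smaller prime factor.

151

φ(n) = (p−1)(q−1) = n − (p+q) + 1, so p + q = 23707 − 23400 + 1 = 308.
p and q are the roots of t² − 308t + 23707 = 0.
Discriminant: 308² − 4·23707 = 94864 − 94828 = 36; √36 = 6.
q = (308 − 6)/2 = 151, p = (308 + 6)/2 = 157.
Check: 151 · 157 = 23707.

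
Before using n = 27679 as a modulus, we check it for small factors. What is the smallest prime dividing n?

89

27679 is odd.
Digit sum 31, not divisible by 3.
Ends in 9: not divisible by 5.
7: 27679 = 7·3954 + 1
11: 27679 = 11·2516 + 3
13: 27679 = 13·2129 + 2
17: 27679 = 17·1628 + 3
19: 27679 = 19·1456 + 15
23: 27679 = 23·1203 + 10
29: 27679 = 29·954 + 13
31: 27679 = 31·892 + 27
37: 27679 = 37·748 + 3
41: 27679 = 41·675 + 4
43: 27679 = 43·643 + 30
47: 27679 = 47·588 + 43
53: 27679 = 53·522 + 13
59: 27679 = 59·469 + 8
61: 27679 = 61·453 + 46
67: 27679 = 67·413 + 8
71: 27679 = 71·389 + 60
73: 27679 = 73·379 + 12
79: 27679 = 79·350 + 29
83: 27679 = 83·333 + 40
89: 27679 = 89·311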